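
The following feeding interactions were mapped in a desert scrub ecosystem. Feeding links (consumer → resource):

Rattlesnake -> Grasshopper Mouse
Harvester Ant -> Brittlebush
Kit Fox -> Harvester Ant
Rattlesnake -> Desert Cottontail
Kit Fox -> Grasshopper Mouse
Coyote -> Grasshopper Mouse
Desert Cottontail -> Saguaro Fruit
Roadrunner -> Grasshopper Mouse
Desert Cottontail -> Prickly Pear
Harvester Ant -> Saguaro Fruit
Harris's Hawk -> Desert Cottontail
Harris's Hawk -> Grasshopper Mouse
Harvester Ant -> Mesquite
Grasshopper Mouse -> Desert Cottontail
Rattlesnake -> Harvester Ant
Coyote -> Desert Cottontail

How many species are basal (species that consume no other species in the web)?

Basal species (no prey listed): Saguaro Fruit, Prickly Pear, Mesquite, Brittlebush.
Count: 4.

4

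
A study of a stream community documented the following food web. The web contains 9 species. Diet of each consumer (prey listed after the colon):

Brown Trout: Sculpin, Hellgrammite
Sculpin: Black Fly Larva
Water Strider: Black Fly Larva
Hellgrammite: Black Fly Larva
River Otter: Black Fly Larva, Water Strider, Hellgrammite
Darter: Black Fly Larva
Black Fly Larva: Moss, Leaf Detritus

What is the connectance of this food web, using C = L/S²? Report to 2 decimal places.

C = 0.14

The web has S = 9 species and L = 11 feeding links.
C = L / S² = 11 / 81 = 0.1358 ≈ 0.14.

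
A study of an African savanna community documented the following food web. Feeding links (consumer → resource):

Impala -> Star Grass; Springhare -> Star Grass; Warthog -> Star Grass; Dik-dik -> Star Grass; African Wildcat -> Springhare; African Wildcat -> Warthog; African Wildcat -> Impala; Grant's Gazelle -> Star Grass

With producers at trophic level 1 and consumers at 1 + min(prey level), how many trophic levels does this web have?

Producers (level 1): Star Grass.
Following each consumer down to its lowest-level prey: Star Grass → Warthog → African Wildcat (levels 1 through 3).
All prey of African Wildcat (Warthog 2, Impala 2, Springhare 2) are at level 2 or above, so African Wildcat is at level 1 + 2 = 3.
Every consumer has at least one prey at level 2 or below, so none exceeds level 3.

3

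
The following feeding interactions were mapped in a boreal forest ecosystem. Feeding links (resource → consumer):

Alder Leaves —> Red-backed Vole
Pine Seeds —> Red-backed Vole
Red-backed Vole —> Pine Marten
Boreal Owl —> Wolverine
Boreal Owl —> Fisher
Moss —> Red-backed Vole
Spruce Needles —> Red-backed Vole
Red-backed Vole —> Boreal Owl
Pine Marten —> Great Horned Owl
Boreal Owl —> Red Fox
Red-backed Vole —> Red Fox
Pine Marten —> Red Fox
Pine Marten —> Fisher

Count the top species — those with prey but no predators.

Top species (has prey, but nothing eats it): Wolverine, Fisher, Great Horned Owl, Red Fox.
Count: 4.

4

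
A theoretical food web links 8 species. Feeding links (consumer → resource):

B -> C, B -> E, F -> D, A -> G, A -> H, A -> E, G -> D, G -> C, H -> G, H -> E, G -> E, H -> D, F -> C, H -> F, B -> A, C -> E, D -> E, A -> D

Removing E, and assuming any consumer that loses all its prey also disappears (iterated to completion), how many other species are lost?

7

Remove E.
Round 1: C (all prey gone), D (all prey gone) → extinct.
Round 2: F (all prey gone), G (all prey gone) → extinct.
Round 3: H (all prey gone) → extinct.
Round 4: A (all prey gone) → extinct.
Round 5: B (all prey gone) → extinct.
No further losses. Total secondary extinctions: 7.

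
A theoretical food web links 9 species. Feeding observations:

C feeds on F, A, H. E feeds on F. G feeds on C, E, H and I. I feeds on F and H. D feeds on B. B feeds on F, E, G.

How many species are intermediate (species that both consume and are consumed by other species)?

Intermediate species (has both prey and predators): E, C, I, G, B.
Count: 5.

5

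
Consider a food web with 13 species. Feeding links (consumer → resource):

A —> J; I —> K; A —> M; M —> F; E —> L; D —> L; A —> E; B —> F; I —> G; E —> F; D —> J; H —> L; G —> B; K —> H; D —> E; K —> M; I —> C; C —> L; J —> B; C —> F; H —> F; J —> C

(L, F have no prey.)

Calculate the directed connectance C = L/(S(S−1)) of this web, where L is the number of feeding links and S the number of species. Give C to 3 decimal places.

C = 0.141

The web has S = 13 species and L = 22 feeding links.
C = L / (S(S−1)) = 22 / 156 = 0.1410 ≈ 0.141.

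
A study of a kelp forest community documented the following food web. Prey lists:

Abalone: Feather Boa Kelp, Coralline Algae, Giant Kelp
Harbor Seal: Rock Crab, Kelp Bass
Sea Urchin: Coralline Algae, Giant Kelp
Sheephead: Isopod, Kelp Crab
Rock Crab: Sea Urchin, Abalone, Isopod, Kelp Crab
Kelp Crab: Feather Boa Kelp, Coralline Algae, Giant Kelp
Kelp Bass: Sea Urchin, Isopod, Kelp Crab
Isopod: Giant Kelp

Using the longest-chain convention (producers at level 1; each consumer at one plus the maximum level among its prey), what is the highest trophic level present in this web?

Producers (level 1): Feather Boa Kelp, Coralline Algae, Giant Kelp.
Coralline Algae → Sea Urchin → Kelp Bass → Harbor Seal gives Harbor Seal level 4.
No species has a prey at level 4, so no species reaches level 5.

4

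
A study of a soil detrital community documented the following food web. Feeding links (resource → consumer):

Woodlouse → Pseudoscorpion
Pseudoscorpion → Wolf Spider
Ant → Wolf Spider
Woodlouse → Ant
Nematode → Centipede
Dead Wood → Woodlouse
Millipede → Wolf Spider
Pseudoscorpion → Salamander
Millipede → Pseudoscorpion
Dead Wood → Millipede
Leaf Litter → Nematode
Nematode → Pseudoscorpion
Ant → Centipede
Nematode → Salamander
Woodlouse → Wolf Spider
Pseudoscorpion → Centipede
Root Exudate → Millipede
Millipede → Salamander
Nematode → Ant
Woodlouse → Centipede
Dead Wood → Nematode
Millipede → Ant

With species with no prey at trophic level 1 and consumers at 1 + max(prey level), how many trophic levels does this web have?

Basal resources (level 1): Root Exudate, Dead Wood, Leaf Litter.
Dead Wood → Nematode → Pseudoscorpion → Centipede gives Centipede level 4.
No species has a prey at level 4, so no species reaches level 5.

4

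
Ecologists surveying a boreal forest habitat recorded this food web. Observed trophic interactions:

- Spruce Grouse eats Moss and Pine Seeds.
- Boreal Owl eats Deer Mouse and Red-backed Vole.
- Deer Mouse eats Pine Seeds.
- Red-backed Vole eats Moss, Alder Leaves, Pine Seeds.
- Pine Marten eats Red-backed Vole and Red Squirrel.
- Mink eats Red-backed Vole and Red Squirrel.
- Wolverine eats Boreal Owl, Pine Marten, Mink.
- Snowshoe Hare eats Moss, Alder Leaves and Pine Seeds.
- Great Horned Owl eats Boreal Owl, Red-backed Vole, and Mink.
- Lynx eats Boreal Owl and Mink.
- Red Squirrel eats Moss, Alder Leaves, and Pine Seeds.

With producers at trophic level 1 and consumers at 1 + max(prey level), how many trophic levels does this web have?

4

Producers (level 1): Alder Leaves, Pine Seeds, Moss.
Pine Seeds → Deer Mouse → Boreal Owl → Lynx gives Lynx level 4.
No species has a prey at level 4, so no species reaches level 5.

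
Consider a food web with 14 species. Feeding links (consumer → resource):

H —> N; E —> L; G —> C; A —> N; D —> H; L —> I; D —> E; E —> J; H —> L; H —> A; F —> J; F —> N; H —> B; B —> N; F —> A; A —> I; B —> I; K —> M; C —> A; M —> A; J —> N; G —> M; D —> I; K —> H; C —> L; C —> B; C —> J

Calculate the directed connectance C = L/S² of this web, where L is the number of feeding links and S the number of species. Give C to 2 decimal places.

C = 0.14

The web has S = 14 species and L = 27 feeding links.
C = L / S² = 27 / 196 = 0.1378 ≈ 0.14.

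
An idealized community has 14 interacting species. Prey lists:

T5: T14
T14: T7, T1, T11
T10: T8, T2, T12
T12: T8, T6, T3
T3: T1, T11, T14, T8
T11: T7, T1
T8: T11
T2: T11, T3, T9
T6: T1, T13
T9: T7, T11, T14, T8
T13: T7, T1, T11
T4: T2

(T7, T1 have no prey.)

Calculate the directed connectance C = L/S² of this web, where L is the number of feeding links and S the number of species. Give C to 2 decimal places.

C = 0.15

The web has S = 14 species and L = 30 feeding links.
C = L / S² = 30 / 196 = 0.1531 ≈ 0.15.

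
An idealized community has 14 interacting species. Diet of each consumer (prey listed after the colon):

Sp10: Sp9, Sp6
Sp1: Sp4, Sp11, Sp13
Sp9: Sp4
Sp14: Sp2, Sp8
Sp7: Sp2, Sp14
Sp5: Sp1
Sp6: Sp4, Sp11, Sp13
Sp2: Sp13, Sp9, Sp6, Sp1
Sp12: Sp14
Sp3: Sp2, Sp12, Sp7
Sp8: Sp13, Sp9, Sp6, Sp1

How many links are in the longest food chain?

One longest chain: Sp4 → Sp9 → Sp2 → Sp14 → Sp12 → Sp3.
It has 6 species and 5 links.

5 links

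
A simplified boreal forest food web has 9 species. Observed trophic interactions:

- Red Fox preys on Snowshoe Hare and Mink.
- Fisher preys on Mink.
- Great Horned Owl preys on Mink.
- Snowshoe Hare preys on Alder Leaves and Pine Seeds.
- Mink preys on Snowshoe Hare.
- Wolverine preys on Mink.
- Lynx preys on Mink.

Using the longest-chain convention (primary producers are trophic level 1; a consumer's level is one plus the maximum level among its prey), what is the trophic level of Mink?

Pine Seeds is a producer → level 1.
Snowshoe Hare eats Pine Seeds (level 1); other prey at levels: Alder Leaves 1 → level 2.
Mink eats Snowshoe Hare → level 3.

Trophic level 3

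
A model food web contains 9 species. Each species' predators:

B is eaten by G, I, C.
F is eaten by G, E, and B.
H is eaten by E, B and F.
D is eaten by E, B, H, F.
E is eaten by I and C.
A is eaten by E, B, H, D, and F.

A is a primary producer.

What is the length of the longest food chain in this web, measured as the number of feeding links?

5 links

One longest chain: A → D → H → F → E → I.
It has 6 species and 5 links.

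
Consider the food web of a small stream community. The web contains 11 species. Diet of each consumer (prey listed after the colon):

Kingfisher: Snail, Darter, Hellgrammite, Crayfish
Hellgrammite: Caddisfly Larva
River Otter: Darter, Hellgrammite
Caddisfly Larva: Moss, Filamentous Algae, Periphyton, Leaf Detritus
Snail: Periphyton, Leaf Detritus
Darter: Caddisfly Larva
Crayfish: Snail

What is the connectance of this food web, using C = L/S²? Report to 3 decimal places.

C = 0.124

The web has S = 11 species and L = 15 feeding links.
C = L / S² = 15 / 121 = 0.1240 ≈ 0.124.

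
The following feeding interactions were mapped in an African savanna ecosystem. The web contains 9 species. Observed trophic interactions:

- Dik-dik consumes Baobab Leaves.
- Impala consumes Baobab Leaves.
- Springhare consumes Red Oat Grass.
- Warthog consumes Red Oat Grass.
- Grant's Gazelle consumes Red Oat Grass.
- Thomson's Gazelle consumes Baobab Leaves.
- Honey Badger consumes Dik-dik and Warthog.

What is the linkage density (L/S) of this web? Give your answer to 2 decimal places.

L/S = 0.89

There are L = 8 links among S = 9 species.
L/S = 8/9 = 0.8889 ≈ 0.89.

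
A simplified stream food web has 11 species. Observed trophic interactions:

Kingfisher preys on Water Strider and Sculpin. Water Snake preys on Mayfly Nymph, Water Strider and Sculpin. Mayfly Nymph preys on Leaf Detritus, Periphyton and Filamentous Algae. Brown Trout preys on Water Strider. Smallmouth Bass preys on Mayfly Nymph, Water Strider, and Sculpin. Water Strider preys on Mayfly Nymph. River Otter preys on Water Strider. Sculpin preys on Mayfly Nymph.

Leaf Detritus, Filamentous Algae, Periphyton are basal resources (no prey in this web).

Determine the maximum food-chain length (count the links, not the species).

3 links

One longest chain: Leaf Detritus → Mayfly Nymph → Sculpin → Kingfisher.
It has 4 species and 3 links.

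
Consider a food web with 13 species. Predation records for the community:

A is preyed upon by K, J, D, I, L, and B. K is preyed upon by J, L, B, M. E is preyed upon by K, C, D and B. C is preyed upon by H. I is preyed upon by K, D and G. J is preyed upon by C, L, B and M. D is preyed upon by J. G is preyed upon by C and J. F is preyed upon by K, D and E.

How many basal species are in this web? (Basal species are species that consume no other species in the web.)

Basal species (no prey listed): A, F.
Count: 2.

2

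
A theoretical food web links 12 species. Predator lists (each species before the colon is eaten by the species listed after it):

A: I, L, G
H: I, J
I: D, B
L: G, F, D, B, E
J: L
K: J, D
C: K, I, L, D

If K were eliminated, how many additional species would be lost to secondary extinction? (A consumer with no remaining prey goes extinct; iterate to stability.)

Remove K.
Every predator of it retains at least one other prey: J still has H; D still has C, I, L.
No consumer loses all prey, so no secondary extinctions occur.

0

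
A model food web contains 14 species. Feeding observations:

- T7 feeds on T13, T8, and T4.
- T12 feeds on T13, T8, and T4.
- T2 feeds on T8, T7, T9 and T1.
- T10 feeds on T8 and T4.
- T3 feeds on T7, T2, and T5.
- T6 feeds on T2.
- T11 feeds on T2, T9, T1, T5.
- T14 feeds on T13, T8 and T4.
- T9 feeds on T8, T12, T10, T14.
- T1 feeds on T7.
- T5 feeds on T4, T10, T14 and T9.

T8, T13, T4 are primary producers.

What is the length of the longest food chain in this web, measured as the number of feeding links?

One longest chain: T8 → T14 → T9 → T2 → T3.
It has 5 species and 4 links.

4 links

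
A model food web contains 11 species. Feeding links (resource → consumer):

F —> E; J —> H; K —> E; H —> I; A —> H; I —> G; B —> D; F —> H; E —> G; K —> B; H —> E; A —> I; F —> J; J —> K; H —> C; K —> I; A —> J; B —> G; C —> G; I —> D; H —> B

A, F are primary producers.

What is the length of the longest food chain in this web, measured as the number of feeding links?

One longest chain: A → J → K → I → D.
It has 5 species and 4 links.

4 links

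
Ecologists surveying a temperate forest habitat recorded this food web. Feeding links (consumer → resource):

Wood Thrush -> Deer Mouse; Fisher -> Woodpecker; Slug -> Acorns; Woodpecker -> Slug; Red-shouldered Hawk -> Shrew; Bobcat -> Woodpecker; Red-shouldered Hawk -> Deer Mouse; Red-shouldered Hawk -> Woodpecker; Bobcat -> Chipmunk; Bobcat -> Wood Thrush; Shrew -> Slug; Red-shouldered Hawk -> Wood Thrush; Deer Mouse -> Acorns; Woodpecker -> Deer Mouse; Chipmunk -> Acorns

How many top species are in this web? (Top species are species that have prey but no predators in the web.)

Top species (has prey, but nothing eats it): Red-shouldered Hawk, Fisher, Bobcat.
Count: 3.

3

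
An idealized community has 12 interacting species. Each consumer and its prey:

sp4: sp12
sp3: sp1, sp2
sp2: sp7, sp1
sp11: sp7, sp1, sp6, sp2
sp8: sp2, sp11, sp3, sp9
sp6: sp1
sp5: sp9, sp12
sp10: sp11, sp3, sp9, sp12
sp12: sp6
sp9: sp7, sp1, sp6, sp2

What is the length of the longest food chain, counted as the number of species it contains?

4 species

One longest chain: sp1 → sp6 → sp12 → sp4.
It has 4 species and 3 links.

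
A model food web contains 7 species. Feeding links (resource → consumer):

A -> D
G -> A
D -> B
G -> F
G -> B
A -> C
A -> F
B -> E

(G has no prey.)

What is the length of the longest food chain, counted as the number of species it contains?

One longest chain: G → A → D → B → E.
It has 5 species and 4 links.

5 species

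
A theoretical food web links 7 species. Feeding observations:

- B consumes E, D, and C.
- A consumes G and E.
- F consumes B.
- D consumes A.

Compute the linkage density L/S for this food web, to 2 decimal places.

L/S = 1.00

There are L = 7 links among S = 7 species.
L/S = 7/7 = 1.0000 ≈ 1.00.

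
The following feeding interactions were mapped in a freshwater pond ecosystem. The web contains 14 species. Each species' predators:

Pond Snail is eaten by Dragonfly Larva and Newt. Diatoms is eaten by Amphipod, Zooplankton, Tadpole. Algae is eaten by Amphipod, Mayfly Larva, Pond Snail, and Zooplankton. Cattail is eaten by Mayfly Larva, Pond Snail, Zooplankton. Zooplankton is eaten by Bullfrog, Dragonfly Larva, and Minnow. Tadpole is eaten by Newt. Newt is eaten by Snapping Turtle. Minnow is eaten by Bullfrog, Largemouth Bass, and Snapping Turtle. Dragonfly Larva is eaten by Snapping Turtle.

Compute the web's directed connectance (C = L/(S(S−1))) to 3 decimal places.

C = 0.115

The web has S = 14 species and L = 21 feeding links.
C = L / (S(S−1)) = 21 / 182 = 0.1154 ≈ 0.115.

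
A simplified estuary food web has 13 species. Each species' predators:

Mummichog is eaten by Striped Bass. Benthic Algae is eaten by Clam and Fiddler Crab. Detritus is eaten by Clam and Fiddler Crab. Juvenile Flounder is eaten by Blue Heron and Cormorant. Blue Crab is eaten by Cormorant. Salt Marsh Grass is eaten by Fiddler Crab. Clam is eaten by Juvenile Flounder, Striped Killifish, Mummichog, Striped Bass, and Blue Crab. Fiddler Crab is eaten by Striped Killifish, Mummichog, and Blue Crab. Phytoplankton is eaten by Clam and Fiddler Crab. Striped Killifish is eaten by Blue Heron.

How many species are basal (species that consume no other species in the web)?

Basal species (no prey listed): Benthic Algae, Phytoplankton, Detritus, Salt Marsh Grass.
Count: 4.

4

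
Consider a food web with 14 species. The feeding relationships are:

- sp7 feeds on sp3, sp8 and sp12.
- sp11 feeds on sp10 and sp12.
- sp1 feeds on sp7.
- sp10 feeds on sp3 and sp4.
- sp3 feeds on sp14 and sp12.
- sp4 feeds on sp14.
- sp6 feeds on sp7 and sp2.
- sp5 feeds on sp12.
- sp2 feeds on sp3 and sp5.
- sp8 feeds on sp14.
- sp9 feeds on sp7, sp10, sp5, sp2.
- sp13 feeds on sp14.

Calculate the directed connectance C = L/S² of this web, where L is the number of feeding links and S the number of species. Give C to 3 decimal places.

The web has S = 14 species and L = 22 feeding links.
C = L / S² = 22 / 196 = 0.1122 ≈ 0.112.

C = 0.112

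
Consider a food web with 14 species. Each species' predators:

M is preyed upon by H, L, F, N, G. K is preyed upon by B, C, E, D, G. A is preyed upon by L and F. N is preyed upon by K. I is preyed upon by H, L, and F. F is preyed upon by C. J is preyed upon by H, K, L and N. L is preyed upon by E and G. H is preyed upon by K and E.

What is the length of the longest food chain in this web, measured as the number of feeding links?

One longest chain: M → N → K → E.
It has 4 species and 3 links.

3 links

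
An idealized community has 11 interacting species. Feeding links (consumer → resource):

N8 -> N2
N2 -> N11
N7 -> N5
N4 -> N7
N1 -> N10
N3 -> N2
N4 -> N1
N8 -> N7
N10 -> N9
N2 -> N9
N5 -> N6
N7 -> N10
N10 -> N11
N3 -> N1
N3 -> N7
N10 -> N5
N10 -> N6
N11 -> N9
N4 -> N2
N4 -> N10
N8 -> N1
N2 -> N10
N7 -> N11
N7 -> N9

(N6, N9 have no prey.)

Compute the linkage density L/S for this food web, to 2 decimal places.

L/S = 2.18

There are L = 24 links among S = 11 species.
L/S = 24/11 = 2.1818 ≈ 2.18.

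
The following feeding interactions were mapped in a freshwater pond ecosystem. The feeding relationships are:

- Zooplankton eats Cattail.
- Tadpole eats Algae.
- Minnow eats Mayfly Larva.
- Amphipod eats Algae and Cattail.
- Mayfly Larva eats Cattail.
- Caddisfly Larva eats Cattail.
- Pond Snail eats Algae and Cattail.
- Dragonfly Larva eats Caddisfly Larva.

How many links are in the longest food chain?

One longest chain: Cattail → Mayfly Larva → Minnow.
It has 3 species and 2 links.

2 links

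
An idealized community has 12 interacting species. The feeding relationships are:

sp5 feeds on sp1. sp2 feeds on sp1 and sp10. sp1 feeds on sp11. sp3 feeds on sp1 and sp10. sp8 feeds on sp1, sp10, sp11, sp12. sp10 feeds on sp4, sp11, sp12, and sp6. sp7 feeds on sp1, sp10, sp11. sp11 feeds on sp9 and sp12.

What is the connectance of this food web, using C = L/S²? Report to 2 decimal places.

The web has S = 12 species and L = 19 feeding links.
C = L / S² = 19 / 144 = 0.1319 ≈ 0.13.

C = 0.13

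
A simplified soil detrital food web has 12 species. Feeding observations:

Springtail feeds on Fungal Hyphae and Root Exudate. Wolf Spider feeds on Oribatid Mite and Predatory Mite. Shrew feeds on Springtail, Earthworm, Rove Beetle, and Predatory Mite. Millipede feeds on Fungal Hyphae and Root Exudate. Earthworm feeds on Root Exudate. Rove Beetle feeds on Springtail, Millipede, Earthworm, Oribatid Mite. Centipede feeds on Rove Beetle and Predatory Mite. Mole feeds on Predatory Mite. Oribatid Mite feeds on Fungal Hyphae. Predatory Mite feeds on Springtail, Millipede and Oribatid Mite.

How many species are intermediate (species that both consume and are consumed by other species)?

6

Intermediate species (has both prey and predators): Earthworm, Millipede, Oribatid Mite, Springtail, Rove Beetle, Predatory Mite.
Count: 6.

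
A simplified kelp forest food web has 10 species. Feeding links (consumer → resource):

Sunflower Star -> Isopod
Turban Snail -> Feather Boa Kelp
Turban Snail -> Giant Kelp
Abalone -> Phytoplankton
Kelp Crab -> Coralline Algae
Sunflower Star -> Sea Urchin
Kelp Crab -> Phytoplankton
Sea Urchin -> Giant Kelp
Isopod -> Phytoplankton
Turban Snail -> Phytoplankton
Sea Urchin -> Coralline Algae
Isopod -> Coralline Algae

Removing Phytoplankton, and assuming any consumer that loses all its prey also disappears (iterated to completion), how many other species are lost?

Remove Phytoplankton.
Round 1: Abalone (all prey gone) → extinct.
No further losses. Total secondary extinctions: 1.

1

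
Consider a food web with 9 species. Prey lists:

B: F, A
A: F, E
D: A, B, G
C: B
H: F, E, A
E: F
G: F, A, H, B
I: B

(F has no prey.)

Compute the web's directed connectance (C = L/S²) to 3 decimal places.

The web has S = 9 species and L = 17 feeding links.
C = L / S² = 17 / 81 = 0.2099 ≈ 0.210.

C = 0.210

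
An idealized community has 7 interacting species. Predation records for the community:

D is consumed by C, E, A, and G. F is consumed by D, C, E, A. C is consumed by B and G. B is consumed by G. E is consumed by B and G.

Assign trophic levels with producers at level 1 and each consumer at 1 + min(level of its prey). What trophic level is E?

Trophic level 2

F is a producer → level 1.
E eats F → level 2.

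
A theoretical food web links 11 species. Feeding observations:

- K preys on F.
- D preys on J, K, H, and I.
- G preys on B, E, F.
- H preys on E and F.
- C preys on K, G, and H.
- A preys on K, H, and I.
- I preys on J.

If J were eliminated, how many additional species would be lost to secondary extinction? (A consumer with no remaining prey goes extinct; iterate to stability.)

1

Remove J.
Round 1: I (all prey gone) → extinct.
No further losses. Total secondary extinctions: 1.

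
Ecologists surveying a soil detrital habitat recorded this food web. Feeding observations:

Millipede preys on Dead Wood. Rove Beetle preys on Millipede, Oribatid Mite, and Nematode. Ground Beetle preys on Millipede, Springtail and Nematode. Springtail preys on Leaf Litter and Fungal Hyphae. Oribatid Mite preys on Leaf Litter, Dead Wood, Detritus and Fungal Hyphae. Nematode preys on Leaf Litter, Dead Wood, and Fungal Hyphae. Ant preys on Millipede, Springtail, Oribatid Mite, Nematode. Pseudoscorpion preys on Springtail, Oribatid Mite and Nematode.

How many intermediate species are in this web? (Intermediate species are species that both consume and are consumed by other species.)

Intermediate species (has both prey and predators): Millipede, Oribatid Mite, Springtail, Nematode.
Count: 4.

4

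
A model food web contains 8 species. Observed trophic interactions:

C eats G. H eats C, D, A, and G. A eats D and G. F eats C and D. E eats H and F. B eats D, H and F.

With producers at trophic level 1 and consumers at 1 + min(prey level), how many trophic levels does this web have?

Producers (level 1): G, D.
Following each consumer down to its lowest-level prey: D → F → E (levels 1 through 3).
All prey of E (F 2, H 2) are at level 2 or above, so E is at level 1 + 2 = 3.
Every consumer has at least one prey at level 2 or below, so none exceeds level 3.

3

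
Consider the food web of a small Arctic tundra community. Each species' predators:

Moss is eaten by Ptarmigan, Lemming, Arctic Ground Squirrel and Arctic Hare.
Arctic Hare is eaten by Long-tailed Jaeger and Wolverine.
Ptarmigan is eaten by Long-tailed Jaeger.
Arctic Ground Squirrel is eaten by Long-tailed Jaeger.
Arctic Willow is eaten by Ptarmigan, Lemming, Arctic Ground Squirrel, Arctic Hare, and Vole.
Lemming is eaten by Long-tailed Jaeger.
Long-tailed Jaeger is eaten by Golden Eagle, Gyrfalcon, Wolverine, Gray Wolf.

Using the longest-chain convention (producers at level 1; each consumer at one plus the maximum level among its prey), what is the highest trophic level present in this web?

Producers (level 1): Arctic Willow, Moss.
Arctic Willow → Arctic Hare → Long-tailed Jaeger → Golden Eagle gives Golden Eagle level 4.
No species has a prey at level 4, so no species reaches level 5.

4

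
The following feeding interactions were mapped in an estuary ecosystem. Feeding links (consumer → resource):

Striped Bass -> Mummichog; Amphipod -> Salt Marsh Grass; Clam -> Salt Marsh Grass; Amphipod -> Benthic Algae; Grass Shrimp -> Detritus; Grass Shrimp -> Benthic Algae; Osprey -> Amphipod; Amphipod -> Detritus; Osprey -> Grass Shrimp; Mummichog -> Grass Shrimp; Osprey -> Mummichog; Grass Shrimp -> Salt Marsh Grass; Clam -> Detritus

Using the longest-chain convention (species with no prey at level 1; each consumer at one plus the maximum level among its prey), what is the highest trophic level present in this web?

4

Basal resources (level 1): Salt Marsh Grass, Detritus, Benthic Algae.
Salt Marsh Grass → Grass Shrimp → Mummichog → Osprey gives Osprey level 4.
No species has a prey at level 4, so no species reaches level 5.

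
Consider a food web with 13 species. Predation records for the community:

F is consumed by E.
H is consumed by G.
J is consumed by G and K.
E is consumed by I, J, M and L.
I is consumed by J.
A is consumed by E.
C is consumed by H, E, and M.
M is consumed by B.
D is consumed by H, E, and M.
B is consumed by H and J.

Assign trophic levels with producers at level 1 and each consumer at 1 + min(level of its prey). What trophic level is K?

Trophic level 4

D is a producer → level 1.
E eats D → level 2.
J eats E → level 3.
K eats J → level 4.
No prey of K is below level 3, so 4 is the minimum.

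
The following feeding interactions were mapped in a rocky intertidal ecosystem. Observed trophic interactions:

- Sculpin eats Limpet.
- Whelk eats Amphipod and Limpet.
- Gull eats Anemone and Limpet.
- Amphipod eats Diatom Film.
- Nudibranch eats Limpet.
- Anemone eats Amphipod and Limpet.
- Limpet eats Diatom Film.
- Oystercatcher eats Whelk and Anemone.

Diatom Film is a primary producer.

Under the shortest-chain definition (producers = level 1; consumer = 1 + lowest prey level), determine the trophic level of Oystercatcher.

Diatom Film is a producer → level 1.
Limpet eats Diatom Film → level 2.
Whelk eats Limpet → level 3.
Oystercatcher eats Whelk → level 4.
No prey of Oystercatcher is below level 3, so 4 is the minimum.

Trophic level 4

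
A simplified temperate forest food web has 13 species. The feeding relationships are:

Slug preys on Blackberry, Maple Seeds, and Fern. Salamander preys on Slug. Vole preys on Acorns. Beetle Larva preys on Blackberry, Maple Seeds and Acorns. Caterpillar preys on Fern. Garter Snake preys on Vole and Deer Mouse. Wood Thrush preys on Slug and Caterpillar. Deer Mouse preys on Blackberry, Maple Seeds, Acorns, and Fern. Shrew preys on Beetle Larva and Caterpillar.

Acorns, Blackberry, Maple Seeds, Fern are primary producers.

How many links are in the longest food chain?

2 links

One longest chain: Blackberry → Slug → Salamander.
It has 3 species and 2 links.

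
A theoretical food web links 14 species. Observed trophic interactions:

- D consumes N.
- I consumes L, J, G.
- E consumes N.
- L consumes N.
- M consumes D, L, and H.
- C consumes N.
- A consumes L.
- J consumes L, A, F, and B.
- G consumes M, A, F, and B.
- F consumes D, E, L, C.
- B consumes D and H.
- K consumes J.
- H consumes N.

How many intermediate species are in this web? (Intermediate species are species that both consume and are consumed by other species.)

11

Intermediate species (has both prey and predators): H, D, L, E, C, F, A, M, B, J, G.
Count: 11.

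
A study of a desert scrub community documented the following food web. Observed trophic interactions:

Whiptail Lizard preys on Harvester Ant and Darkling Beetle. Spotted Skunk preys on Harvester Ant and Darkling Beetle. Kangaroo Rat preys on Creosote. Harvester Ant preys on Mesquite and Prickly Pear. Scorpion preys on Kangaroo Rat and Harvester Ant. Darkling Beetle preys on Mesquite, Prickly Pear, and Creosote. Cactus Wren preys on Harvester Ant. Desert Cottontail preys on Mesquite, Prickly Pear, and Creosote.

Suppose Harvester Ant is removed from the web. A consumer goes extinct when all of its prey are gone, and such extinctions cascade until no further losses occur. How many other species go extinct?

1

Remove Harvester Ant.
Round 1: Cactus Wren (all prey gone) → extinct.
No further losses. Total secondary extinctions: 1.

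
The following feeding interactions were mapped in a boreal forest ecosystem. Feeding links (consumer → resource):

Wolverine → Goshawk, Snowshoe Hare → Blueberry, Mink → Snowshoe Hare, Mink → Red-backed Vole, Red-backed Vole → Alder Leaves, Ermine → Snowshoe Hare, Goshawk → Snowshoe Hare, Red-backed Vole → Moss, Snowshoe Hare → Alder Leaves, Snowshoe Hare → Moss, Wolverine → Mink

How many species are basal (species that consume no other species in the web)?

Basal species (no prey listed): Moss, Blueberry, Alder Leaves.
Count: 3.

3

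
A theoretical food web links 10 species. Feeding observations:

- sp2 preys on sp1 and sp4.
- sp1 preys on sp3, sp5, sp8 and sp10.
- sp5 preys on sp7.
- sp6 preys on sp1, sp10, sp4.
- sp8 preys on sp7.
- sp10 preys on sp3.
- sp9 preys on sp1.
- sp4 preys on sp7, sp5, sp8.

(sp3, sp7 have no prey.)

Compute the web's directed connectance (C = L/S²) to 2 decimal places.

The web has S = 10 species and L = 16 feeding links.
C = L / S² = 16 / 100 = 0.1600 ≈ 0.16.

C = 0.16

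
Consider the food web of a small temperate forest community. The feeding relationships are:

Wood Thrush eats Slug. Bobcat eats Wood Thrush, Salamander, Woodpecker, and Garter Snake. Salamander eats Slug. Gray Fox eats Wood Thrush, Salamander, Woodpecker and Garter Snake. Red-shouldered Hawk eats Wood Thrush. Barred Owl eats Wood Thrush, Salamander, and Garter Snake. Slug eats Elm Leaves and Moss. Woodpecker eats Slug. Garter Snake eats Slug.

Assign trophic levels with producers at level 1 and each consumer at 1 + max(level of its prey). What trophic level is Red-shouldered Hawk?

Elm Leaves is a producer → level 1.
Slug eats Elm Leaves (level 1); other prey at levels: Moss 1 → level 2.
Wood Thrush eats Slug → level 3.
Red-shouldered Hawk eats Wood Thrush → level 4.

Trophic level 4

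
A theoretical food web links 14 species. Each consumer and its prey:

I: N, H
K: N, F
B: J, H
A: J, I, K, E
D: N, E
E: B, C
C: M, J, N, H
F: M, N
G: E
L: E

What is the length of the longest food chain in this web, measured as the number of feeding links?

One longest chain: J → B → E → L.
It has 4 species and 3 links.

3 links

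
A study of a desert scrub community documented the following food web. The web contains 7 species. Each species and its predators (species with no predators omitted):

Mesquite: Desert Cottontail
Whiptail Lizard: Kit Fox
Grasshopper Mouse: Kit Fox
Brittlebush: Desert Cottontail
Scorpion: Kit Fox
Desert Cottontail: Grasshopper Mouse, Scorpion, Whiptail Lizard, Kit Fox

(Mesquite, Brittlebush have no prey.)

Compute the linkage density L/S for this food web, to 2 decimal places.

L/S = 1.29

There are L = 9 links among S = 7 species.
L/S = 9/7 = 1.2857 ≈ 1.29.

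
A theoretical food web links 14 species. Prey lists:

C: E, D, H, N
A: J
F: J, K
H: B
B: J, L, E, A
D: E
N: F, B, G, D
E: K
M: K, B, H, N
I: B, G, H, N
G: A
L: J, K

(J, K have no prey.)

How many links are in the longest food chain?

One longest chain: K → E → D → N → M.
It has 5 species and 4 links.

4 links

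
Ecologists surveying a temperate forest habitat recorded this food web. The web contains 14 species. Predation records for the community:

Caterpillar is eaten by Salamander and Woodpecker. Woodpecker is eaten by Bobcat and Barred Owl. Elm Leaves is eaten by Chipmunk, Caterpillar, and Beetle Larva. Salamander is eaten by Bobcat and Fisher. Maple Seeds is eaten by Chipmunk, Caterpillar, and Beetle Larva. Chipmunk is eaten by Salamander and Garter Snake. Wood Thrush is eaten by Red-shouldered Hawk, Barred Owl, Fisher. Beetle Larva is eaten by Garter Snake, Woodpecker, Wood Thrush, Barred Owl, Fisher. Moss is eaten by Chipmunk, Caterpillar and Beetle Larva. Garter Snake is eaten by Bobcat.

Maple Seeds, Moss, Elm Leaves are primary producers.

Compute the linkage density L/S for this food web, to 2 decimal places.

L/S = 1.86

There are L = 26 links among S = 14 species.
L/S = 26/14 = 1.8571 ≈ 1.86.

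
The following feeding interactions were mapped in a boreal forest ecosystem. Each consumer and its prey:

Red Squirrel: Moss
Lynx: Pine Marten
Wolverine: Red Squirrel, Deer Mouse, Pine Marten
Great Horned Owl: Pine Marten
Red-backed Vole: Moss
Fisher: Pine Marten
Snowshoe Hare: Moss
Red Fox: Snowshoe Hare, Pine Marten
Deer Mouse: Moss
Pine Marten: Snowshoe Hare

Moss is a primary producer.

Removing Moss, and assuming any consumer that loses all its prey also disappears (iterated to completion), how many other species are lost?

10

Remove Moss.
Round 1: Red Squirrel (all prey gone), Deer Mouse (all prey gone), Snowshoe Hare (all prey gone), Red-backed Vole (all prey gone) → extinct.
Round 2: Pine Marten (all prey gone) → extinct.
Round 3: Great Horned Owl (all prey gone), Wolverine (all prey gone), Lynx (all prey gone), Fisher (all prey gone), Red Fox (all prey gone) → extinct.
No further losses. Total secondary extinctions: 10.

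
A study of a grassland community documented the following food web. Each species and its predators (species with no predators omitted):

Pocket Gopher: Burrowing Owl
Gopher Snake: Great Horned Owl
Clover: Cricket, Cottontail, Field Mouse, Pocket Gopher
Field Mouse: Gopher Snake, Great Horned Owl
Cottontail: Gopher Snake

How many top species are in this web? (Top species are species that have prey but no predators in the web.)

3

Top species (has prey, but nothing eats it): Cricket, Burrowing Owl, Great Horned Owl.
Count: 3.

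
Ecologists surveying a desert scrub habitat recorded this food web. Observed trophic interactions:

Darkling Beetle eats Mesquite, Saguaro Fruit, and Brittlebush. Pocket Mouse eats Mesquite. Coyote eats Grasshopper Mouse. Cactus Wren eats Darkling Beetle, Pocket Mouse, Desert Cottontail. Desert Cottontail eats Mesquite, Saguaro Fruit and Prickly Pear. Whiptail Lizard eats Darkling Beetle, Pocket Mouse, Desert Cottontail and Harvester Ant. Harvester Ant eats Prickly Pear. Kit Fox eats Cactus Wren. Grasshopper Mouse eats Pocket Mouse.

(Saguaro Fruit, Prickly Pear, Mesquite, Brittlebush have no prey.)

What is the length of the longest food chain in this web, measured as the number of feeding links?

One longest chain: Mesquite → Pocket Mouse → Grasshopper Mouse → Coyote.
It has 4 species and 3 links.

3 links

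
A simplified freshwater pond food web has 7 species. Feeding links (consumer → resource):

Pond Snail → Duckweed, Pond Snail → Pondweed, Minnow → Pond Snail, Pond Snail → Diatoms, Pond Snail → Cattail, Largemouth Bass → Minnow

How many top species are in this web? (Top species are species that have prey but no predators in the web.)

1

Top species (has prey, but nothing eats it): Largemouth Bass.
Count: 1.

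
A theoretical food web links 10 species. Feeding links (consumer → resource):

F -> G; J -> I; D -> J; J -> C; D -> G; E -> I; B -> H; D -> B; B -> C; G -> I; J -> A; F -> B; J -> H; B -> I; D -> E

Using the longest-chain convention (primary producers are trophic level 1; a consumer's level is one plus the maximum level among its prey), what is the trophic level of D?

I is a producer → level 1.
E eats I → level 2.
D eats E (level 2); other prey at levels: J 2, B 2, G 2 → level 3.

Trophic level 3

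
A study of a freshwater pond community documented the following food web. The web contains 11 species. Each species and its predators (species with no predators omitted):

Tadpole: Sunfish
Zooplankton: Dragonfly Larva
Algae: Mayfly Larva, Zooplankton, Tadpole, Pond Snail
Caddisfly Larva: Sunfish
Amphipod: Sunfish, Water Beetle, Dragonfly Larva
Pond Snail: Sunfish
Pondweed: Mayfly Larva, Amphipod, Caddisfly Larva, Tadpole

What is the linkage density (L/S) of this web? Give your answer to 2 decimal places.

L/S = 1.36

There are L = 15 links among S = 11 species.
L/S = 15/11 = 1.3636 ≈ 1.36.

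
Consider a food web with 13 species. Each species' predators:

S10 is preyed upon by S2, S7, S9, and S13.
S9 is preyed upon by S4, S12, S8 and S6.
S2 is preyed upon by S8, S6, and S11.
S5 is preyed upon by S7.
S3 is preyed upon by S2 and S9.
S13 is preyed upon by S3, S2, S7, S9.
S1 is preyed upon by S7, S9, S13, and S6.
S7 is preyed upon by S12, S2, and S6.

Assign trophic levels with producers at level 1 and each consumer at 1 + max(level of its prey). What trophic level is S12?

S1 is a producer → level 1.
S13 eats S1 (level 1); other prey at levels: S10 1 → level 2.
S3 eats S13 → level 3.
S9 eats S3 (level 3); other prey at levels: S1 1, S10 1, S13 2 → level 4.
S12 eats S9 (level 4); other prey at levels: S7 3 → level 5.

Trophic level 5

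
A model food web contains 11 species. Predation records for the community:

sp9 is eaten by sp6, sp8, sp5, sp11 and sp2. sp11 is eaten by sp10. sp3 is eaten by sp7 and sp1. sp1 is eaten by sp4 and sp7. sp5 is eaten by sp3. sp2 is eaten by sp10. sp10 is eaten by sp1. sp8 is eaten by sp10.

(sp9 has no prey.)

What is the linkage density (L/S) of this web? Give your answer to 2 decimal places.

There are L = 14 links among S = 11 species.
L/S = 14/11 = 1.2727 ≈ 1.27.

L/S = 1.27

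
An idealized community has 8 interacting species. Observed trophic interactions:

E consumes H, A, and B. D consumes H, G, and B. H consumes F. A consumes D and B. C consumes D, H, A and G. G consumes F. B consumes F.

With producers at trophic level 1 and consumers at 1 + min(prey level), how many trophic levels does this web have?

Producers (level 1): F.
Following each consumer down to its lowest-level prey: F → H → E (levels 1 through 3).
All prey of E (H 2, B 2, A 3) are at level 2 or above, so E is at level 1 + 2 = 3.
Every consumer has at least one prey at level 2 or below, so none exceeds level 3.

3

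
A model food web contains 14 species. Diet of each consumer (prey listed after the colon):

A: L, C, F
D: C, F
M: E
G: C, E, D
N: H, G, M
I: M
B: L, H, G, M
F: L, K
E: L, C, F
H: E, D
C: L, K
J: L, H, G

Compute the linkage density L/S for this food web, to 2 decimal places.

L/S = 2.07

There are L = 29 links among S = 14 species.
L/S = 29/14 = 2.0714 ≈ 2.07.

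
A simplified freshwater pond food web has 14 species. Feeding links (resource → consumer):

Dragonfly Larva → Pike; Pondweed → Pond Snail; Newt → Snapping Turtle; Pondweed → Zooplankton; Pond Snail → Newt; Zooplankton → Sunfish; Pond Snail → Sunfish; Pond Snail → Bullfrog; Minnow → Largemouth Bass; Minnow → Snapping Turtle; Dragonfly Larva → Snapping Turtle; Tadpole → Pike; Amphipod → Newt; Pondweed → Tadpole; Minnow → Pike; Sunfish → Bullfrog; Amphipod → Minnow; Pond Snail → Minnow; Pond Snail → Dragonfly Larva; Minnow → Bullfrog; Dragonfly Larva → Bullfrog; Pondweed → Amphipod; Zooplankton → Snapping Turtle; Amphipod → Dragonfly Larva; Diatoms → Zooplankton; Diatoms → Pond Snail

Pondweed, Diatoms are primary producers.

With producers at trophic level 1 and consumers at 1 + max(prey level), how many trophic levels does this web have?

4

Producers (level 1): Pondweed, Diatoms.
Pondweed → Amphipod → Minnow → Snapping Turtle gives Snapping Turtle level 4.
No species has a prey at level 4, so no species reaches level 5.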